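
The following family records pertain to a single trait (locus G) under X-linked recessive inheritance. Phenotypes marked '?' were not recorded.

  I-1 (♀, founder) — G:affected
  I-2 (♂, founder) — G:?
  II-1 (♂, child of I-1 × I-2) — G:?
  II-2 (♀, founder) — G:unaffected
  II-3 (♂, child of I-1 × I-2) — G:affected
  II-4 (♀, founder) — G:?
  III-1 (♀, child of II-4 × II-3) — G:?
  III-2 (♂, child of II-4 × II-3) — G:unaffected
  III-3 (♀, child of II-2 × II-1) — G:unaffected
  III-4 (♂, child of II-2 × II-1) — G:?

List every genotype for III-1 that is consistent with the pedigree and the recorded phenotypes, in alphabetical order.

G/I-1 aff ·: X^gX^g
G/I-2 ? ·: X^GY|X^gY
G/II-1 ? I-1×I-2: X^gY
G/II-2 un ·: X^GX^G|X^GX^g
G/II-3 aff I-1×I-2: X^gY
G/II-4 ? ·: X^GX^G|X^GX^g
G/III-1 ? II-4×II-3: X^GX^g|X^gX^g
G/III-2 un II-4×II-3: X^GY
G/III-3 un II-2×II-1: X^GX^g
G/III-4 ? II-2×II-1: X^GY|X^gY
⇒ G over [I-1,I-2,II-1,II-2,II-3,II-4,III-1,III-2,III-3,III-4]: 18 consistent

III-1 ∈ {X^GX^g, X^gX^g}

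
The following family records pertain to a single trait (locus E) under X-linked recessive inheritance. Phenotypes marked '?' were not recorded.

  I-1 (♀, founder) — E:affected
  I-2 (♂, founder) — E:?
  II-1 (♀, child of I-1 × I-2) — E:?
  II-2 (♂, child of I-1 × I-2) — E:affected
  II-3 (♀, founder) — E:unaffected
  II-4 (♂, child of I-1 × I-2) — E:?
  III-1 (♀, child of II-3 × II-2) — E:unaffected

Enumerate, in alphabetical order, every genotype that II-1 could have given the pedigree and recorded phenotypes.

E/I-1 aff ·: X^eX^e
E/I-2 ? ·: X^EY|X^eY
E/II-1 ? I-1×I-2: X^EX^e|X^eX^e
E/II-2 aff I-1×I-2: X^eY
E/II-3 un ·: X^EX^E|X^EX^e
E/II-4 ? I-1×I-2: X^eY
E/III-1 un II-3×II-2: X^EX^e
⇒ E over [I-1,I-2,II-1,II-2,II-3,II-4,III-1]: 4 consistent

II-1 ∈ {X^EX^e, X^eX^e}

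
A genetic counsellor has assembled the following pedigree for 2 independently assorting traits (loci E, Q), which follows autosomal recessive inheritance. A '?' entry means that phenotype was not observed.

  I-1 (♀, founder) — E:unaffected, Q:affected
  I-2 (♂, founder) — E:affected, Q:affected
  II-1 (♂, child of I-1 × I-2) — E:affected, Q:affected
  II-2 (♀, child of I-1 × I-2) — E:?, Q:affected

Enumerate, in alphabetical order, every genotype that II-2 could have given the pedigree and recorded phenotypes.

E/I-1 un ·: Ee
E/I-2 aff ·: ee
E/II-1 aff I-1×I-2: ee
E/II-2 ? I-1×I-2: Ee|ee
⇒ E over [I-1,I-2,II-1,II-2]: 2 consistent
Q/I-1 aff ·: qq
Q/I-2 aff ·: qq
Q/II-1 aff I-1×I-2: qq
Q/II-2 aff I-1×I-2: qq
⇒ Q over [I-1,I-2,II-1,II-2]: 1 consistent

II-2 ∈ {Ee qq, ee qq}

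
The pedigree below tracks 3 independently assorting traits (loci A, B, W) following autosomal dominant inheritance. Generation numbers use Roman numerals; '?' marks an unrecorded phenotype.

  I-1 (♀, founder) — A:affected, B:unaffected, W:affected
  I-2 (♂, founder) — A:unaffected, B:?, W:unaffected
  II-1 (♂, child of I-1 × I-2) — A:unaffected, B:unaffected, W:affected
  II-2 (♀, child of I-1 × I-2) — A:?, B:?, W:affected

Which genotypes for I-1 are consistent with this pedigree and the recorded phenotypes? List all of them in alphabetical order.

I-1 ∈ {Aa bb WW, Aa bb Ww}

A/I-1 aff ·: Aa
A/I-2 un ·: aa
A/II-1 un I-1×I-2: aa
A/II-2 ? I-1×I-2: aa|Aa
⇒ A over [I-1,I-2,II-1,II-2]: 2 consistent
B/I-1 un ·: bb
B/I-2 ? ·: bb|Bb
B/II-1 un I-1×I-2: bb
B/II-2 ? I-1×I-2: bb|Bb
⇒ B over [I-1,I-2,II-1,II-2]: 3 consistent
W/I-1 aff ·: Ww|WW
W/I-2 un ·: ww
W/II-1 aff I-1×I-2: Ww
W/II-2 aff I-1×I-2: Ww
⇒ W over [I-1,I-2,II-1,II-2]: 2 consistent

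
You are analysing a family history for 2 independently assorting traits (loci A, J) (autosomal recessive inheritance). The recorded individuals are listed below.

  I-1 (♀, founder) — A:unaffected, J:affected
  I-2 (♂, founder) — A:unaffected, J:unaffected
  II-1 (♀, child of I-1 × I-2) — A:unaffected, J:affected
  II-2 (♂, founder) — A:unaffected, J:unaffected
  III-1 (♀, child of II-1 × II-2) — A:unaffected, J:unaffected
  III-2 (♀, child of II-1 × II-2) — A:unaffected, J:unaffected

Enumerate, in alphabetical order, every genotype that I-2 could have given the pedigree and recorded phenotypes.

I-2 ∈ {AA Jj, Aa Jj}

A/I-1 un ·: AA|Aa
A/I-2 un ·: AA|Aa
A/II-1 un I-1×I-2: AA|Aa
A/II-2 un ·: AA|Aa
A/III-1 un II-1×II-2: AA|Aa
A/III-2 un II-1×II-2: AA|Aa
⇒ A over [I-1,I-2,II-1,II-2,III-1,III-2]: 44 consistent
J/I-1 aff ·: jj
J/I-2 un ·: Jj
J/II-1 aff I-1×I-2: jj
J/II-2 un ·: JJ|Jj
J/III-1 un II-1×II-2: Jj
J/III-2 un II-1×II-2: Jj
⇒ J over [I-1,I-2,II-1,II-2,III-1,III-2]: 2 consistent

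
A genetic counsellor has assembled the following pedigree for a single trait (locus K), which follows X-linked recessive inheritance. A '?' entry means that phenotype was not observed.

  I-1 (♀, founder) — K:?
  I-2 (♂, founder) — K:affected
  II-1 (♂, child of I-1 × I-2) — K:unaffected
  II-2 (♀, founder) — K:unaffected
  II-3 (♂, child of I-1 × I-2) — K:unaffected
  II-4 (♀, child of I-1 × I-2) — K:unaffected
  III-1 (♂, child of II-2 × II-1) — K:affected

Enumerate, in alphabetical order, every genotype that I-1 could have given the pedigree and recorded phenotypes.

I-1 ∈ {X^KX^K, X^KX^k}

K/I-1 ? ·: X^KX^K|X^KX^k
K/I-2 aff ·: X^kY
K/II-1 un I-1×I-2: X^KY
K/II-2 un ·: X^KX^k
K/II-3 un I-1×I-2: X^KY
K/II-4 un I-1×I-2: X^KX^k
K/III-1 aff II-2×II-1: X^kY
⇒ K over [I-1,I-2,II-1,II-2,II-3,II-4,III-1]: 2 consistent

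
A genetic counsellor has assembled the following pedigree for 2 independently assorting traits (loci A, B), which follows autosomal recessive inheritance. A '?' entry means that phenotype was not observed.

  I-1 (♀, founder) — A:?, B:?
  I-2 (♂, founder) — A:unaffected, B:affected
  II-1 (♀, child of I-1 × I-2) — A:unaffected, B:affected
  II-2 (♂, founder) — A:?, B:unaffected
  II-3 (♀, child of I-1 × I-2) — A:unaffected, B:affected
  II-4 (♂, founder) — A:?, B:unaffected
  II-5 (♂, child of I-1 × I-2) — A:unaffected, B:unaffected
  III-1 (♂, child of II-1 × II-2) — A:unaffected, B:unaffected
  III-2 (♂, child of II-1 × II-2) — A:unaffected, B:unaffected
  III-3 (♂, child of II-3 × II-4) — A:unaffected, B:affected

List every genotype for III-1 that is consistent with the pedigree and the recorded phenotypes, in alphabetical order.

A/I-1 ? ·: AA|Aa|aa
A/I-2 un ·: AA|Aa
A/II-1 un I-1×I-2: AA|Aa
A/II-2 ? ·: AA|Aa|aa
A/II-3 un I-1×I-2: AA|Aa
A/II-4 ? ·: AA|Aa|aa
A/II-5 un I-1×I-2: AA|Aa
A/III-1 un II-1×II-2: AA|Aa
A/III-2 un II-1×II-2: AA|Aa
A/III-3 un II-3×II-4: AA|Aa
⇒ A over [I-1,I-2,II-1,II-2,II-3,II-4,II-5,III-1,III-2,III-3]: 924 consistent
B/I-1 ? ·: Bb
B/I-2 aff ·: bb
B/II-1 aff I-1×I-2: bb
B/II-2 un ·: BB|Bb
B/II-3 aff I-1×I-2: bb
B/II-4 un ·: Bb
B/II-5 un I-1×I-2: Bb
B/III-1 un II-1×II-2: Bb
B/III-2 un II-1×II-2: Bb
B/III-3 aff II-3×II-4: bb
⇒ B over [I-1,I-2,II-1,II-2,II-3,II-4,II-5,III-1,III-2,III-3]: 2 consistent

III-1 ∈ {AA Bb, Aa Bb}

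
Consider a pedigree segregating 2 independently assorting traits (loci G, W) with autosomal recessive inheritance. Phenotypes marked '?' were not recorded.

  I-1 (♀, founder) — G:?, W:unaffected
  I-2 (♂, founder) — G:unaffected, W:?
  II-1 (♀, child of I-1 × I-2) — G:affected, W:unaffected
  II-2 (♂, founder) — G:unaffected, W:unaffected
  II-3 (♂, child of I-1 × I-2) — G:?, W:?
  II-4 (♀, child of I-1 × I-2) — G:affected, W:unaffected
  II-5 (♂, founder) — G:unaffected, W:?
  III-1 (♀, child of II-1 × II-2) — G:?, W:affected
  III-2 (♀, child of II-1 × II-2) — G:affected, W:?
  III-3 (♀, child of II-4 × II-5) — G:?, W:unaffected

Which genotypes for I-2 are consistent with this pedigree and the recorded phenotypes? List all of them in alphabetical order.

I-2 ∈ {Gg WW, Gg Ww, Gg ww}

G/I-1 ? ·: Gg|gg
G/I-2 un ·: Gg
G/II-1 aff I-1×I-2: gg
G/II-2 un ·: Gg
G/II-3 ? I-1×I-2: GG|Gg|gg
G/II-4 aff I-1×I-2: gg
G/II-5 un ·: GG|Gg
G/III-1 ? II-1×II-2: Gg|gg
G/III-2 aff II-1×II-2: gg
G/III-3 ? II-4×II-5: Gg|gg
⇒ G over [I-1,I-2,II-1,II-2,II-3,II-4,II-5,III-1,III-2,III-3]: 30 consistent
W/I-1 un ·: WW|Ww
W/I-2 ? ·: WW|Ww|ww
W/II-1 un I-1×I-2: Ww
W/II-2 un ·: Ww
W/II-3 ? I-1×I-2: WW|Ww|ww
W/II-4 un I-1×I-2: WW|Ww
W/II-5 ? ·: WW|Ww|ww
W/III-1 aff II-1×II-2: ww
W/III-2 ? II-1×II-2: WW|Ww|ww
W/III-3 un II-4×II-5: WW|Ww
⇒ W over [I-1,I-2,II-1,II-2,II-3,II-4,II-5,III-1,III-2,III-3]: 234 consistent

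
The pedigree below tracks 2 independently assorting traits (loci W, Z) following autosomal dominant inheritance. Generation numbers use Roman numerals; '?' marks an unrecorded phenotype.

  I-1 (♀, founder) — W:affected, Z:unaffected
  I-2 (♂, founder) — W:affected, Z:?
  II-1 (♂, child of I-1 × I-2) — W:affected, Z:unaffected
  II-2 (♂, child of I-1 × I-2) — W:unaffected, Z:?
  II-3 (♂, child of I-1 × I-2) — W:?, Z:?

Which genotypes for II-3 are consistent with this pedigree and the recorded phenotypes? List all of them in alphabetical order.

II-3 ∈ {WW Zz, WW zz, Ww Zz, Ww zz, ww Zz, ww zz}

W/I-1 aff ·: Ww
W/I-2 aff ·: Ww
W/II-1 aff I-1×I-2: Ww|WW
W/II-2 un I-1×I-2: ww
W/II-3 ? I-1×I-2: ww|Ww|WW
⇒ W over [I-1,I-2,II-1,II-2,II-3]: 6 consistent
Z/I-1 un ·: zz
Z/I-2 ? ·: zz|Zz
Z/II-1 un I-1×I-2: zz
Z/II-2 ? I-1×I-2: zz|Zz
Z/II-3 ? I-1×I-2: zz|Zz
⇒ Z over [I-1,I-2,II-1,II-2,II-3]: 5 consistent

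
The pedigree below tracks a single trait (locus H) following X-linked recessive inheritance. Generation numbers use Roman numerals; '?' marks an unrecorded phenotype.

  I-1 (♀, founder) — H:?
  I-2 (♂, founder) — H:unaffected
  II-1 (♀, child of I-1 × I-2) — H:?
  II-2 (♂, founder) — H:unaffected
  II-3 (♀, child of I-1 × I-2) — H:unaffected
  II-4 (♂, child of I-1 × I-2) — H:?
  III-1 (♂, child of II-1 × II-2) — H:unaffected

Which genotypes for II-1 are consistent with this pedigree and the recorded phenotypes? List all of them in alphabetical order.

H/I-1 ? ·: X^HX^H|X^HX^h|X^hX^h
H/I-2 un ·: X^HY
H/II-1 ? I-1×I-2: X^HX^H|X^HX^h
H/II-2 un ·: X^HY
H/II-3 un I-1×I-2: X^HX^H|X^HX^h
H/II-4 ? I-1×I-2: X^HY|X^hY
H/III-1 un II-1×II-2: X^HY
⇒ H over [I-1,I-2,II-1,II-2,II-3,II-4,III-1]: 10 consistent

II-1 ∈ {X^HX^H, X^HX^h}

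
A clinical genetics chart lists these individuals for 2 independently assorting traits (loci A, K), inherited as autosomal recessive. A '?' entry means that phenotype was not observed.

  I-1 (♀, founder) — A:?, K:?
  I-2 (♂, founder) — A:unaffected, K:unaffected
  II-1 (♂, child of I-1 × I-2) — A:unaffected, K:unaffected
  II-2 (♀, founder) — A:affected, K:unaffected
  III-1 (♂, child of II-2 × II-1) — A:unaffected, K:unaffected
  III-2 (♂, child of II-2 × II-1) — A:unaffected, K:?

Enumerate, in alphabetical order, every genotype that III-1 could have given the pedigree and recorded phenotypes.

III-1 ∈ {Aa KK, Aa Kk}

A/I-1 ? ·: AA|Aa|aa
A/I-2 un ·: AA|Aa
A/II-1 un I-1×I-2: AA|Aa
A/II-2 aff ·: aa
A/III-1 un II-2×II-1: Aa
A/III-2 un II-2×II-1: Aa
⇒ A over [I-1,I-2,II-1,II-2,III-1,III-2]: 9 consistent
K/I-1 ? ·: KK|Kk|kk
K/I-2 un ·: KK|Kk
K/II-1 un I-1×I-2: KK|Kk
K/II-2 un ·: KK|Kk
K/III-1 un II-2×II-1: KK|Kk
K/III-2 ? II-2×II-1: KK|Kk|kk
⇒ K over [I-1,I-2,II-1,II-2,III-1,III-2]: 70 consistent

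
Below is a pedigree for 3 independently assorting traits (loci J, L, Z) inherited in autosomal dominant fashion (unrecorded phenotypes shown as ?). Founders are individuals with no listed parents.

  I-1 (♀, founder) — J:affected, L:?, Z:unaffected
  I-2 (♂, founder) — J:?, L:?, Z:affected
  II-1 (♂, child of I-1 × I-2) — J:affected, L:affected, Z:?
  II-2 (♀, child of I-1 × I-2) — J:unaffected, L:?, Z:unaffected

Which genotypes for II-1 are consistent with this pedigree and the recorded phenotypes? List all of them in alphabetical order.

J/I-1 aff ·: Jj
J/I-2 ? ·: jj|Jj
J/II-1 aff I-1×I-2: Jj|JJ
J/II-2 un I-1×I-2: jj
⇒ J over [I-1,I-2,II-1,II-2]: 3 consistent
L/I-1 ? ·: ll|Ll|LL
L/I-2 ? ·: ll|Ll|LL
L/II-1 aff I-1×I-2: Ll|LL
L/II-2 ? I-1×I-2: ll|Ll|LL
⇒ L over [I-1,I-2,II-1,II-2]: 21 consistent
Z/I-1 un ·: zz
Z/I-2 aff ·: Zz
Z/II-1 ? I-1×I-2: zz|Zz
Z/II-2 un I-1×I-2: zz
⇒ Z over [I-1,I-2,II-1,II-2]: 2 consistent

II-1 ∈ {JJ LL Zz, JJ LL zz, JJ Ll Zz, JJ Ll zz, Jj LL Zz, Jj LL zz, Jj Ll Zz, Jj Ll zz}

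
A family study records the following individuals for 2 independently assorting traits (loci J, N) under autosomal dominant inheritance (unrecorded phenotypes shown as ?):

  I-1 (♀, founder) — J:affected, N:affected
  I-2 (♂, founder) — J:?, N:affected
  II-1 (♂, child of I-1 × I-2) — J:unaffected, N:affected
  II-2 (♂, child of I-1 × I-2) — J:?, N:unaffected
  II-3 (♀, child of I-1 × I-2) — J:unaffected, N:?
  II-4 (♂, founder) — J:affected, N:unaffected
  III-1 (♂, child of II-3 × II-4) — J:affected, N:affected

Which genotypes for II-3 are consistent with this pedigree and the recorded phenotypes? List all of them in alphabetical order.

J/I-1 aff ·: Jj
J/I-2 ? ·: jj|Jj
J/II-1 un I-1×I-2: jj
J/II-2 ? I-1×I-2: jj|Jj|JJ
J/II-3 un I-1×I-2: jj
J/II-4 aff ·: Jj|JJ
J/III-1 aff II-3×II-4: Jj
⇒ J over [I-1,I-2,II-1,II-2,II-3,II-4,III-1]: 10 consistent
N/I-1 aff ·: Nn
N/I-2 aff ·: Nn
N/II-1 aff I-1×I-2: Nn|NN
N/II-2 un I-1×I-2: nn
N/II-3 ? I-1×I-2: Nn|NN
N/II-4 un ·: nn
N/III-1 aff II-3×II-4: Nn
⇒ N over [I-1,I-2,II-1,II-2,II-3,II-4,III-1]: 4 consistent

II-3 ∈ {jj NN, jj Nn}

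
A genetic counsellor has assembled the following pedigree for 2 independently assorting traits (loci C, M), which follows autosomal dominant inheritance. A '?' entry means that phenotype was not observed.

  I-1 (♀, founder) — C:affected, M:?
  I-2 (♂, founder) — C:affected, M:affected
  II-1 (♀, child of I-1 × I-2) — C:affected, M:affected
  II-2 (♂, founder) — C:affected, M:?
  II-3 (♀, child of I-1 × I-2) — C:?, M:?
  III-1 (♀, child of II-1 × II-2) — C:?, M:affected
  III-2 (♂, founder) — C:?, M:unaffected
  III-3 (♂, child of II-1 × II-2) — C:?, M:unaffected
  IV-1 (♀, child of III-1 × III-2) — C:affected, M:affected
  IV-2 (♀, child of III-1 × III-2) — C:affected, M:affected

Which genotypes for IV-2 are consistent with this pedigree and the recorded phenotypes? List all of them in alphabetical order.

C/I-1 aff ·: Cc|CC
C/I-2 aff ·: Cc|CC
C/II-1 aff I-1×I-2: Cc|CC
C/II-2 aff ·: Cc|CC
C/II-3 ? I-1×I-2: cc|Cc|CC
C/III-1 ? II-1×II-2: cc|Cc|CC
C/III-2 ? ·: cc|Cc|CC
C/III-3 ? II-1×II-2: cc|Cc|CC
C/IV-1 aff III-1×III-2: Cc|CC
C/IV-2 aff III-1×III-2: Cc|CC
⇒ C over [I-1,I-2,II-1,II-2,II-3,III-1,III-2,III-3,IV-1,IV-2]: 855 consistent
M/I-1 ? ·: mm|Mm|MM
M/I-2 aff ·: Mm|MM
M/II-1 aff I-1×I-2: Mm
M/II-2 ? ·: mm|Mm
M/II-3 ? I-1×I-2: mm|Mm|MM
M/III-1 aff II-1×II-2: Mm|MM
M/III-2 un ·: mm
M/III-3 un II-1×II-2: mm
M/IV-1 aff III-1×III-2: Mm
M/IV-2 aff III-1×III-2: Mm
⇒ M over [I-1,I-2,II-1,II-2,II-3,III-1,III-2,III-3,IV-1,IV-2]: 30 consistent

IV-2 ∈ {CC Mm, Cc Mm}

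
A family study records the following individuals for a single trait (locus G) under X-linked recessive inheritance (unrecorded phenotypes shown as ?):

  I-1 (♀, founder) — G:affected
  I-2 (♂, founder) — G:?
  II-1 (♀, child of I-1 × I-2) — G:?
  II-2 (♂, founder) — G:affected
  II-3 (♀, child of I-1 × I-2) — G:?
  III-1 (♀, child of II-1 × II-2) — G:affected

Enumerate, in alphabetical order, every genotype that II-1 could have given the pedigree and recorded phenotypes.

G/I-1 aff ·: X^gX^g
G/I-2 ? ·: X^GY|X^gY
G/II-1 ? I-1×I-2: X^GX^g|X^gX^g
G/II-2 aff ·: X^gY
G/II-3 ? I-1×I-2: X^GX^g|X^gX^g
G/III-1 aff II-1×II-2: X^gX^g
⇒ G over [I-1,I-2,II-1,II-2,II-3,III-1]: 2 consistent

II-1 ∈ {X^GX^g, X^gX^g}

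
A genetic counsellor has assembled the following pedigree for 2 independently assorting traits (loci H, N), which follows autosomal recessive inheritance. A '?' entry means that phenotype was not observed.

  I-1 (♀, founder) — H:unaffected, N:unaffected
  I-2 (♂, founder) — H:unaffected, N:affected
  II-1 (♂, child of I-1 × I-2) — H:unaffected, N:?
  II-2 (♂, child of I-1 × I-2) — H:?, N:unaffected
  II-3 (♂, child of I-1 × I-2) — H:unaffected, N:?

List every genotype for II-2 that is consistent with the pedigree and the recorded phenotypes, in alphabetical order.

II-2 ∈ {HH Nn, Hh Nn, hh Nn}

H/I-1 un ·: HH|Hh
H/I-2 un ·: HH|Hh
H/II-1 un I-1×I-2: HH|Hh
H/II-2 ? I-1×I-2: HH|Hh|hh
H/II-3 un I-1×I-2: HH|Hh
⇒ H over [I-1,I-2,II-1,II-2,II-3]: 29 consistent
N/I-1 un ·: NN|Nn
N/I-2 aff ·: nn
N/II-1 ? I-1×I-2: Nn|nn
N/II-2 un I-1×I-2: Nn
N/II-3 ? I-1×I-2: Nn|nn
⇒ N over [I-1,I-2,II-1,II-2,II-3]: 5 consistent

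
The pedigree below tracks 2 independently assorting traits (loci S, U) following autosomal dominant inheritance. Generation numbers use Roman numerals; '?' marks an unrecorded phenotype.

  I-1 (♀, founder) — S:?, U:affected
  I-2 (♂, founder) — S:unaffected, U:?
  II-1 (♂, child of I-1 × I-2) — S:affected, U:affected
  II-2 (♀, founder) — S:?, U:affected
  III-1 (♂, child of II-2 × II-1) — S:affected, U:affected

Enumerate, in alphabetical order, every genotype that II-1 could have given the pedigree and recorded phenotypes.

II-1 ∈ {Ss UU, Ss Uu}

S/I-1 ? ·: Ss|SS
S/I-2 un ·: ss
S/II-1 aff I-1×I-2: Ss
S/II-2 ? ·: ss|Ss|SS
S/III-1 aff II-2×II-1: Ss|SS
⇒ S over [I-1,I-2,II-1,II-2,III-1]: 10 consistent
U/I-1 aff ·: Uu|UU
U/I-2 ? ·: uu|Uu|UU
U/II-1 aff I-1×I-2: Uu|UU
U/II-2 aff ·: Uu|UU
U/III-1 aff II-2×II-1: Uu|UU
⇒ U over [I-1,I-2,II-1,II-2,III-1]: 32 consistent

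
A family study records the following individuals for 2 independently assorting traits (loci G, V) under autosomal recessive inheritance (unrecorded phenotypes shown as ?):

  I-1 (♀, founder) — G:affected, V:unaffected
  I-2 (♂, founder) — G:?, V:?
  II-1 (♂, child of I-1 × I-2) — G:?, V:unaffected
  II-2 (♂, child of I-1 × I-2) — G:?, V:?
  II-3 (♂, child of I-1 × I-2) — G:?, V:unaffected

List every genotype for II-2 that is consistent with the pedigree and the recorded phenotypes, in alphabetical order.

II-2 ∈ {Gg VV, Gg Vv, Gg vv, gg VV, gg Vv, gg vv}

G/I-1 aff ·: gg
G/I-2 ? ·: GG|Gg|gg
G/II-1 ? I-1×I-2: Gg|gg
G/II-2 ? I-1×I-2: Gg|gg
G/II-3 ? I-1×I-2: Gg|gg
⇒ G over [I-1,I-2,II-1,II-2,II-3]: 10 consistent
V/I-1 un ·: VV|Vv
V/I-2 ? ·: VV|Vv|vv
V/II-1 un I-1×I-2: VV|Vv
V/II-2 ? I-1×I-2: VV|Vv|vv
V/II-3 un I-1×I-2: VV|Vv
⇒ V over [I-1,I-2,II-1,II-2,II-3]: 32 consistent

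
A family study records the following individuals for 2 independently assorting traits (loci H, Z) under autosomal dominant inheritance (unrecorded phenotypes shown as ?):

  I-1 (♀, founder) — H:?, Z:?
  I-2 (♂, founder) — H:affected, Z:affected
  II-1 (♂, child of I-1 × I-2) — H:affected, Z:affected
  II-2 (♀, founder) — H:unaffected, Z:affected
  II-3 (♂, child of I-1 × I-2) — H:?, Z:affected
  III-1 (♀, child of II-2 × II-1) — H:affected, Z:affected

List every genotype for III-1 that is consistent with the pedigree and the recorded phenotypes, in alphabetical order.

III-1 ∈ {Hh ZZ, Hh Zz}

H/I-1 ? ·: hh|Hh|HH
H/I-2 aff ·: Hh|HH
H/II-1 aff I-1×I-2: Hh|HH
H/II-2 un ·: hh
H/II-3 ? I-1×I-2: hh|Hh|HH
H/III-1 aff II-2×II-1: Hh
⇒ H over [I-1,I-2,II-1,II-2,II-3,III-1]: 18 consistent
Z/I-1 ? ·: zz|Zz|ZZ
Z/I-2 aff ·: Zz|ZZ
Z/II-1 aff I-1×I-2: Zz|ZZ
Z/II-2 aff ·: Zz|ZZ
Z/II-3 aff I-1×I-2: Zz|ZZ
Z/III-1 aff II-2×II-1: Zz|ZZ
⇒ Z over [I-1,I-2,II-1,II-2,II-3,III-1]: 53 consistent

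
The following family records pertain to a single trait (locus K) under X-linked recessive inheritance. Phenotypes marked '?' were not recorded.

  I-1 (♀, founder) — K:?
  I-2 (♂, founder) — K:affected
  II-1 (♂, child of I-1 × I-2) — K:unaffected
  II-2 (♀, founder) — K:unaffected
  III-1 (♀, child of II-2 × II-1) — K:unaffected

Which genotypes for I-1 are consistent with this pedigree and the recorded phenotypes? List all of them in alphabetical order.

I-1 ∈ {X^KX^K, X^KX^k}

K/I-1 ? ·: X^KX^K|X^KX^k
K/I-2 aff ·: X^kY
K/II-1 un I-1×I-2: X^KY
K/II-2 un ·: X^KX^K|X^KX^k
K/III-1 un II-2×II-1: X^KX^K|X^KX^k
⇒ K over [I-1,I-2,II-1,II-2,III-1]: 6 consistent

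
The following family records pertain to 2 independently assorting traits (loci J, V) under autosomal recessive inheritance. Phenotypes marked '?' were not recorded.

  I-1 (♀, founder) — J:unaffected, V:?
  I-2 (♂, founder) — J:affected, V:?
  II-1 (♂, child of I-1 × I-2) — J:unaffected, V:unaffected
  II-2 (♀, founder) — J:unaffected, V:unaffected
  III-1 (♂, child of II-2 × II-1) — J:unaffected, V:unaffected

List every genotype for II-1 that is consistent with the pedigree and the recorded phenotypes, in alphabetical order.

J/I-1 un ·: JJ|Jj
J/I-2 aff ·: jj
J/II-1 un I-1×I-2: Jj
J/II-2 un ·: JJ|Jj
J/III-1 un II-2×II-1: JJ|Jj
⇒ J over [I-1,I-2,II-1,II-2,III-1]: 8 consistent
V/I-1 ? ·: VV|Vv|vv
V/I-2 ? ·: VV|Vv|vv
V/II-1 un I-1×I-2: VV|Vv
V/II-2 un ·: VV|Vv
V/III-1 un II-2×II-1: VV|Vv
⇒ V over [I-1,I-2,II-1,II-2,III-1]: 40 consistent

II-1 ∈ {Jj VV, Jj Vv}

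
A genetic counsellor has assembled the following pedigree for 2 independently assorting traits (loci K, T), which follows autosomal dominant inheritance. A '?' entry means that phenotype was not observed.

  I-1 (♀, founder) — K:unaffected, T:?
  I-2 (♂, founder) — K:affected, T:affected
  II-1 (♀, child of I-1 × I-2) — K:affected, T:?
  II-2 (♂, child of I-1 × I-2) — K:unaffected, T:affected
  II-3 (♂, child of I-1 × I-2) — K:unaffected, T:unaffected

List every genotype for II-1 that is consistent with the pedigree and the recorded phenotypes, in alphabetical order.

K/I-1 un ·: kk
K/I-2 aff ·: Kk
K/II-1 aff I-1×I-2: Kk
K/II-2 un I-1×I-2: kk
K/II-3 un I-1×I-2: kk
⇒ K over [I-1,I-2,II-1,II-2,II-3]: 1 consistent
T/I-1 ? ·: tt|Tt
T/I-2 aff ·: Tt
T/II-1 ? I-1×I-2: tt|Tt|TT
T/II-2 aff I-1×I-2: Tt|TT
T/II-3 un I-1×I-2: tt
⇒ T over [I-1,I-2,II-1,II-2,II-3]: 8 consistent

II-1 ∈ {Kk TT, Kk Tt, Kk tt}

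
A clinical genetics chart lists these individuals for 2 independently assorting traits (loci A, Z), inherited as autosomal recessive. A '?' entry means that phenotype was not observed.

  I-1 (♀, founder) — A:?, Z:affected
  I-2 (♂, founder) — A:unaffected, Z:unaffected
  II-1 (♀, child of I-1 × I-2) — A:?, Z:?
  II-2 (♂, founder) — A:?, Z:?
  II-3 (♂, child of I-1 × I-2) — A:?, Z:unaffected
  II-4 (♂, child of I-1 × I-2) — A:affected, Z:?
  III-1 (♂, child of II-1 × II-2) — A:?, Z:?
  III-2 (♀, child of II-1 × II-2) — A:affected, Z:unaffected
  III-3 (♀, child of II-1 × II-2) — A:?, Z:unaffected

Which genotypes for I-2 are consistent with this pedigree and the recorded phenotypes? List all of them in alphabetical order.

I-2 ∈ {Aa ZZ, Aa Zz}

A/I-1 ? ·: Aa|aa
A/I-2 un ·: Aa
A/II-1 ? I-1×I-2: Aa|aa
A/II-2 ? ·: Aa|aa
A/II-3 ? I-1×I-2: AA|Aa|aa
A/II-4 aff I-1×I-2: aa
A/III-1 ? II-1×II-2: AA|Aa|aa
A/III-2 aff II-1×II-2: aa
A/III-3 ? II-1×II-2: AA|Aa|aa
⇒ A over [I-1,I-2,II-1,II-2,II-3,II-4,III-1,III-2,III-3]: 90 consistent
Z/I-1 aff ·: zz
Z/I-2 un ·: ZZ|Zz
Z/II-1 ? I-1×I-2: Zz|zz
Z/II-2 ? ·: ZZ|Zz|zz
Z/II-3 un I-1×I-2: Zz
Z/II-4 ? I-1×I-2: Zz|zz
Z/III-1 ? II-1×II-2: ZZ|Zz|zz
Z/III-2 un II-1×II-2: ZZ|Zz
Z/III-3 un II-1×II-2: ZZ|Zz
⇒ Z over [I-1,I-2,II-1,II-2,II-3,II-4,III-1,III-2,III-3]: 72 consistent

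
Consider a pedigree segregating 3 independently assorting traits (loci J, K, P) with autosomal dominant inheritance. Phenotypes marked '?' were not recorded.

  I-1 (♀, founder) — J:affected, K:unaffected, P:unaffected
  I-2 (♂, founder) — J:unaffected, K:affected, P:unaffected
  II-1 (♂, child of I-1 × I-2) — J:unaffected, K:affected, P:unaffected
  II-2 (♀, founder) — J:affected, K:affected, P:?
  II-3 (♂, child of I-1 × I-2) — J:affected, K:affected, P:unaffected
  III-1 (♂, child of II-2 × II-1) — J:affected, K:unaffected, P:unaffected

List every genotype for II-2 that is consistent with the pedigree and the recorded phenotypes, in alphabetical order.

II-2 ∈ {JJ Kk Pp, JJ Kk pp, Jj Kk Pp, Jj Kk pp}

J/I-1 aff ·: Jj
J/I-2 un ·: jj
J/II-1 un I-1×I-2: jj
J/II-2 aff ·: Jj|JJ
J/II-3 aff I-1×I-2: Jj
J/III-1 aff II-2×II-1: Jj
⇒ J over [I-1,I-2,II-1,II-2,II-3,III-1]: 2 consistent
K/I-1 un ·: kk
K/I-2 aff ·: Kk|KK
K/II-1 aff I-1×I-2: Kk
K/II-2 aff ·: Kk
K/II-3 aff I-1×I-2: Kk
K/III-1 un II-2×II-1: kk
⇒ K over [I-1,I-2,II-1,II-2,II-3,III-1]: 2 consistent
P/I-1 un ·: pp
P/I-2 un ·: pp
P/II-1 un I-1×I-2: pp
P/II-2 ? ·: pp|Pp
P/II-3 un I-1×I-2: pp
P/III-1 un II-2×II-1: pp
⇒ P over [I-1,I-2,II-1,II-2,II-3,III-1]: 2 consistent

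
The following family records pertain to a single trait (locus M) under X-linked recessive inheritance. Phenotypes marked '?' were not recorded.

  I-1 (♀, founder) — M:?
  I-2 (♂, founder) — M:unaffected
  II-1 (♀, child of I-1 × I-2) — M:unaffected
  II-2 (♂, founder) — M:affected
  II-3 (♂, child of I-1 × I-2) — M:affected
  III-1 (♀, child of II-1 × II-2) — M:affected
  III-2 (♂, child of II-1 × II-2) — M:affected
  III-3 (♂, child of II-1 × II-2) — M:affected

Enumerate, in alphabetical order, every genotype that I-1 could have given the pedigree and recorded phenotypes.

I-1 ∈ {X^MX^m, X^mX^m}

M/I-1 ? ·: X^MX^m|X^mX^m
M/I-2 un ·: X^MY
M/II-1 un I-1×I-2: X^MX^m
M/II-2 aff ·: X^mY
M/II-3 aff I-1×I-2: X^mY
M/III-1 aff II-1×II-2: X^mX^m
M/III-2 aff II-1×II-2: X^mY
M/III-3 aff II-1×II-2: X^mY
⇒ M over [I-1,I-2,II-1,II-2,II-3,III-1,III-2,III-3]: 2 consistent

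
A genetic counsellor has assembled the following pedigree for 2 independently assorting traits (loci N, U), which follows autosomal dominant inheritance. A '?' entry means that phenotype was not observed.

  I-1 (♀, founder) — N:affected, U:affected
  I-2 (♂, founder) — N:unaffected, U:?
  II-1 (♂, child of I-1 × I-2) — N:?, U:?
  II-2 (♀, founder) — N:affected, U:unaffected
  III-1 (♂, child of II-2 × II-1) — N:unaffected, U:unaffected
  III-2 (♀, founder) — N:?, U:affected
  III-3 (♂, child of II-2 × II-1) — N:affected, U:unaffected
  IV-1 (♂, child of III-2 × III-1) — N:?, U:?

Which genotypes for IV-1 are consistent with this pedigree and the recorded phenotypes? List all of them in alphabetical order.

N/I-1 aff ·: Nn|NN
N/I-2 un ·: nn
N/II-1 ? I-1×I-2: nn|Nn
N/II-2 aff ·: Nn
N/III-1 un II-2×II-1: nn
N/III-2 ? ·: nn|Nn|NN
N/III-3 aff II-2×II-1: Nn|NN
N/IV-1 ? III-2×III-1: nn|Nn
⇒ N over [I-1,I-2,II-1,II-2,III-1,III-2,III-3,IV-1]: 20 consistent
U/I-1 aff ·: Uu|UU
U/I-2 ? ·: uu|Uu|UU
U/II-1 ? I-1×I-2: uu|Uu
U/II-2 un ·: uu
U/III-1 un II-2×II-1: uu
U/III-2 aff ·: Uu|UU
U/III-3 un II-2×II-1: uu
U/IV-1 ? III-2×III-1: uu|Uu
⇒ U over [I-1,I-2,II-1,II-2,III-1,III-2,III-3,IV-1]: 21 consistent

IV-1 ∈ {Nn Uu, Nn uu, nn Uu, nn uu}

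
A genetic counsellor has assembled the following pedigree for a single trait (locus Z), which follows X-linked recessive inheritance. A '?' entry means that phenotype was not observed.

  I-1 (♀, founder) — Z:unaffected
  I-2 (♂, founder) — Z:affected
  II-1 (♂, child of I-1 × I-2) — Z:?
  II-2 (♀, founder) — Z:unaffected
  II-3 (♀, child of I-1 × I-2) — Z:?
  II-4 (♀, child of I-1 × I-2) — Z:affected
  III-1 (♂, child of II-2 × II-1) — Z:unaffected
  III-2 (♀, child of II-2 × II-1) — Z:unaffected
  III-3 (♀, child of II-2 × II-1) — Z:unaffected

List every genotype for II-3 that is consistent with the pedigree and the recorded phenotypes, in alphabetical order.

II-3 ∈ {X^ZX^z, X^zX^z}

Z/I-1 un ·: X^ZX^z
Z/I-2 aff ·: X^zY
Z/II-1 ? I-1×I-2: X^ZY|X^zY
Z/II-2 un ·: X^ZX^Z|X^ZX^z
Z/II-3 ? I-1×I-2: X^ZX^z|X^zX^z
Z/II-4 aff I-1×I-2: X^zX^z
Z/III-1 un II-2×II-1: X^ZY
Z/III-2 un II-2×II-1: X^ZX^Z|X^ZX^z
Z/III-3 un II-2×II-1: X^ZX^Z|X^ZX^z
⇒ Z over [I-1,I-2,II-1,II-2,II-3,II-4,III-1,III-2,III-3]: 14 consistent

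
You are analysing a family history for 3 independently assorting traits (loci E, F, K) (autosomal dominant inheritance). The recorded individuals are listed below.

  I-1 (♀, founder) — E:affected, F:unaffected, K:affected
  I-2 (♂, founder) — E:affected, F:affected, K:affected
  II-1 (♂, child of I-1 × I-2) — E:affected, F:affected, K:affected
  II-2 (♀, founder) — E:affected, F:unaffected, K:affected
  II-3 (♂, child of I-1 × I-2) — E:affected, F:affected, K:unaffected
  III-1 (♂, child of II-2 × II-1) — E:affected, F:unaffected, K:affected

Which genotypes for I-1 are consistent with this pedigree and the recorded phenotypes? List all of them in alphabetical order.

I-1 ∈ {EE ff Kk, Ee ff Kk}

E/I-1 aff ·: Ee|EE
E/I-2 aff ·: Ee|EE
E/II-1 aff I-1×I-2: Ee|EE
E/II-2 aff ·: Ee|EE
E/II-3 aff I-1×I-2: Ee|EE
E/III-1 aff II-2×II-1: Ee|EE
⇒ E over [I-1,I-2,II-1,II-2,II-3,III-1]: 45 consistent
F/I-1 un ·: ff
F/I-2 aff ·: Ff|FF
F/II-1 aff I-1×I-2: Ff
F/II-2 un ·: ff
F/II-3 aff I-1×I-2: Ff
F/III-1 un II-2×II-1: ff
⇒ F over [I-1,I-2,II-1,II-2,II-3,III-1]: 2 consistent
K/I-1 aff ·: Kk
K/I-2 aff ·: Kk
K/II-1 aff I-1×I-2: Kk|KK
K/II-2 aff ·: Kk|KK
K/II-3 un I-1×I-2: kk
K/III-1 aff II-2×II-1: Kk|KK
⇒ K over [I-1,I-2,II-1,II-2,II-3,III-1]: 7 consistent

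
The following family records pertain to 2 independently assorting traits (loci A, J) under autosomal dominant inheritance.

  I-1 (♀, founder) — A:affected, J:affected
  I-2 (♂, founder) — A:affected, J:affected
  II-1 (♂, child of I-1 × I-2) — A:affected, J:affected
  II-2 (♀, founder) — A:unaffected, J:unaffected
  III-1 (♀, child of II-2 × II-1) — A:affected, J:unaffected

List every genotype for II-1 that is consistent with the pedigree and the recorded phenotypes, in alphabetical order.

A/I-1 aff ·: Aa|AA
A/I-2 aff ·: Aa|AA
A/II-1 aff I-1×I-2: Aa|AA
A/II-2 un ·: aa
A/III-1 aff II-2×II-1: Aa
⇒ A over [I-1,I-2,II-1,II-2,III-1]: 7 consistent
J/I-1 aff ·: Jj|JJ
J/I-2 aff ·: Jj|JJ
J/II-1 aff I-1×I-2: Jj
J/II-2 un ·: jj
J/III-1 un II-2×II-1: jj
⇒ J over [I-1,I-2,II-1,II-2,III-1]: 3 consistent

II-1 ∈ {AA Jj, Aa Jj}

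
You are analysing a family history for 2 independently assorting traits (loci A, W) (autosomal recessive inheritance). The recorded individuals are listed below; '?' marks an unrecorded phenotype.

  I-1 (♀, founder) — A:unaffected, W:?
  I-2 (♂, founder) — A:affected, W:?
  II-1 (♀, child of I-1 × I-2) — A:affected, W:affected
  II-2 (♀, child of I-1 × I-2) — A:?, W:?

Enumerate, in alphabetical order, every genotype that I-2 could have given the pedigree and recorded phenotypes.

I-2 ∈ {aa Ww, aa ww}

A/I-1 un ·: Aa
A/I-2 aff ·: aa
A/II-1 aff I-1×I-2: aa
A/II-2 ? I-1×I-2: Aa|aa
⇒ A over [I-1,I-2,II-1,II-2]: 2 consistent
W/I-1 ? ·: Ww|ww
W/I-2 ? ·: Ww|ww
W/II-1 aff I-1×I-2: ww
W/II-2 ? I-1×I-2: WW|Ww|ww
⇒ W over [I-1,I-2,II-1,II-2]: 8 consistent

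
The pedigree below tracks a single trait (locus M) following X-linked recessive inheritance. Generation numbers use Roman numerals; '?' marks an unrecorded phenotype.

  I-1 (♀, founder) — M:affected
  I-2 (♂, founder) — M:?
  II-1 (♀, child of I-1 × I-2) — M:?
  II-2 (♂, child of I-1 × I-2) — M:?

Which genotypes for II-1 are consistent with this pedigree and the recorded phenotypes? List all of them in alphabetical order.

M/I-1 aff ·: X^mX^m
M/I-2 ? ·: X^MY|X^mY
M/II-1 ? I-1×I-2: X^MX^m|X^mX^m
M/II-2 ? I-1×I-2: X^mY
⇒ M over [I-1,I-2,II-1,II-2]: 2 consistent

II-1 ∈ {X^MX^m, X^mX^m}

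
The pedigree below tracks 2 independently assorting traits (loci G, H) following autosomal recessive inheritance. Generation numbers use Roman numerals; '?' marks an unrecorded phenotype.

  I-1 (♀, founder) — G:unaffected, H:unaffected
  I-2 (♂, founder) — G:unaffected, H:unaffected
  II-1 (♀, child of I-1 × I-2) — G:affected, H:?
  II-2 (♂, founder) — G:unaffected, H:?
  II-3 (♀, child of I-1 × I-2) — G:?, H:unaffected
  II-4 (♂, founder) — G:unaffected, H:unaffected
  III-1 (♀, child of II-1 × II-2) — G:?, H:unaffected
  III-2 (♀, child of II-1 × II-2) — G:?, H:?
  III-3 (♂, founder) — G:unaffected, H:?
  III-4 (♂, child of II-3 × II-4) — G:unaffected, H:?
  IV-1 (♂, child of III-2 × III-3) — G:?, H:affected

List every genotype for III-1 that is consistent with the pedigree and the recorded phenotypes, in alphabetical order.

G/I-1 un ·: Gg
G/I-2 un ·: Gg
G/II-1 aff I-1×I-2: gg
G/II-2 un ·: GG|Gg
G/II-3 ? I-1×I-2: GG|Gg|gg
G/II-4 un ·: GG|Gg
G/III-1 ? II-1×II-2: Gg|gg
G/III-2 ? II-1×II-2: Gg|gg
G/III-3 un ·: GG|Gg
G/III-4 un II-3×II-4: GG|Gg
G/IV-1 ? III-2×III-3: GG|Gg|gg
⇒ G over [I-1,I-2,II-1,II-2,II-3,II-4,III-1,III-2,III-3,III-4,IV-1]: 189 consistent
H/I-1 un ·: HH|Hh
H/I-2 un ·: HH|Hh
H/II-1 ? I-1×I-2: HH|Hh|hh
H/II-2 ? ·: HH|Hh|hh
H/II-3 un I-1×I-2: HH|Hh
H/II-4 un ·: HH|Hh
H/III-1 un II-1×II-2: HH|Hh
H/III-2 ? II-1×II-2: Hh|hh
H/III-3 ? ·: Hh|hh
H/III-4 ? II-3×II-4: HH|Hh|hh
H/IV-1 aff III-2×III-3: hh
⇒ H over [I-1,I-2,II-1,II-2,II-3,II-4,III-1,III-2,III-3,III-4,IV-1]: 594 consistent

III-1 ∈ {Gg HH, Gg Hh, gg HH, gg Hh}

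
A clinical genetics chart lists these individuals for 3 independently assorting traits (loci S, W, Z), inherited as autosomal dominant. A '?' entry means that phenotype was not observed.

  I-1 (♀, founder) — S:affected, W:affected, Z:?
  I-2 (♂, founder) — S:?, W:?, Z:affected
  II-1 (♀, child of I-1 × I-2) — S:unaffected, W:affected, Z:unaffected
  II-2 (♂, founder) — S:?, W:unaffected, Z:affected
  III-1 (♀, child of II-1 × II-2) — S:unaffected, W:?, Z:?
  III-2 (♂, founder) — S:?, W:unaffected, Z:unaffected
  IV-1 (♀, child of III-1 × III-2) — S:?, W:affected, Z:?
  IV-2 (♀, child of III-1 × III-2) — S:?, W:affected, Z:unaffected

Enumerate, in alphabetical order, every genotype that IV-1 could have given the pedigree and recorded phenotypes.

S/I-1 aff ·: Ss
S/I-2 ? ·: ss|Ss
S/II-1 un I-1×I-2: ss
S/II-2 ? ·: ss|Ss
S/III-1 un II-1×II-2: ss
S/III-2 ? ·: ss|Ss|SS
S/IV-1 ? III-1×III-2: ss|Ss
S/IV-2 ? III-1×III-2: ss|Ss
⇒ S over [I-1,I-2,II-1,II-2,III-1,III-2,IV-1,IV-2]: 24 consistent
W/I-1 aff ·: Ww|WW
W/I-2 ? ·: ww|Ww|WW
W/II-1 aff I-1×I-2: Ww|WW
W/II-2 un ·: ww
W/III-1 ? II-1×II-2: Ww
W/III-2 un ·: ww
W/IV-1 aff III-1×III-2: Ww
W/IV-2 aff III-1×III-2: Ww
⇒ W over [I-1,I-2,II-1,II-2,III-1,III-2,IV-1,IV-2]: 9 consistent
Z/I-1 ? ·: zz|Zz
Z/I-2 aff ·: Zz
Z/II-1 un I-1×I-2: zz
Z/II-2 aff ·: Zz|ZZ
Z/III-1 ? II-1×II-2: zz|Zz
Z/III-2 un ·: zz
Z/IV-1 ? III-1×III-2: zz|Zz
Z/IV-2 un III-1×III-2: zz
⇒ Z over [I-1,I-2,II-1,II-2,III-1,III-2,IV-1,IV-2]: 10 consistent

IV-1 ∈ {Ss Ww Zz, Ss Ww zz, ss Ww Zz, ss Ww zz}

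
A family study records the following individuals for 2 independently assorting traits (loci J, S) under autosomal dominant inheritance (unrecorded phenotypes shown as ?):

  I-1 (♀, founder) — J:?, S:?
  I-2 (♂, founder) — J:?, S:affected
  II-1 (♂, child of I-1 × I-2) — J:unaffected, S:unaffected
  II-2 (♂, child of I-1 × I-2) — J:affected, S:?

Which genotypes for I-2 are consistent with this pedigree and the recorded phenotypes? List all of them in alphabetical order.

I-2 ∈ {Jj Ss, jj Ss}

J/I-1 ? ·: jj|Jj
J/I-2 ? ·: jj|Jj
J/II-1 un I-1×I-2: jj
J/II-2 aff I-1×I-2: Jj|JJ
⇒ J over [I-1,I-2,II-1,II-2]: 4 consistent
S/I-1 ? ·: ss|Ss
S/I-2 aff ·: Ss
S/II-1 un I-1×I-2: ss
S/II-2 ? I-1×I-2: ss|Ss|SS
⇒ S over [I-1,I-2,II-1,II-2]: 5 consistent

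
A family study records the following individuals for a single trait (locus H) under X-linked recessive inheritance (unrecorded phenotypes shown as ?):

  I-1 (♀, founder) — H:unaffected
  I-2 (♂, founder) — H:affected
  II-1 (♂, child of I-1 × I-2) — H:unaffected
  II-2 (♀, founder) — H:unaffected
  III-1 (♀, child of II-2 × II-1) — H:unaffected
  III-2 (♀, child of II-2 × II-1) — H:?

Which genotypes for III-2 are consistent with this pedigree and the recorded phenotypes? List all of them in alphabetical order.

III-2 ∈ {X^HX^H, X^HX^h}

H/I-1 un ·: X^HX^H|X^HX^h
H/I-2 aff ·: X^hY
H/II-1 un I-1×I-2: X^HY
H/II-2 un ·: X^HX^H|X^HX^h
H/III-1 un II-2×II-1: X^HX^H|X^HX^h
H/III-2 ? II-2×II-1: X^HX^H|X^HX^h
⇒ H over [I-1,I-2,II-1,II-2,III-1,III-2]: 10 consistent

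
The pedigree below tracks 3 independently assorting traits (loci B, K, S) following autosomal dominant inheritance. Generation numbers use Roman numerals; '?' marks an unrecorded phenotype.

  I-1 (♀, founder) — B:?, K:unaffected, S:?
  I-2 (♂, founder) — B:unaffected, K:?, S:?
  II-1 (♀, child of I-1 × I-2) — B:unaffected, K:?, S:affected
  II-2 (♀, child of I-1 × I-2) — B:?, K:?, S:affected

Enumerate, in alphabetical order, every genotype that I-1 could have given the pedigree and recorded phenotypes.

B/I-1 ? ·: bb|Bb
B/I-2 un ·: bb
B/II-1 un I-1×I-2: bb
B/II-2 ? I-1×I-2: bb|Bb
⇒ B over [I-1,I-2,II-1,II-2]: 3 consistent
K/I-1 un ·: kk
K/I-2 ? ·: kk|Kk|KK
K/II-1 ? I-1×I-2: kk|Kk
K/II-2 ? I-1×I-2: kk|Kk
⇒ K over [I-1,I-2,II-1,II-2]: 6 consistent
S/I-1 ? ·: ss|Ss|SS
S/I-2 ? ·: ss|Ss|SS
S/II-1 aff I-1×I-2: Ss|SS
S/II-2 aff I-1×I-2: Ss|SS
⇒ S over [I-1,I-2,II-1,II-2]: 17 consistent

I-1 ∈ {Bb kk SS, Bb kk Ss, Bb kk ss, bb kk SS, bb kk Ss, bb kk ss}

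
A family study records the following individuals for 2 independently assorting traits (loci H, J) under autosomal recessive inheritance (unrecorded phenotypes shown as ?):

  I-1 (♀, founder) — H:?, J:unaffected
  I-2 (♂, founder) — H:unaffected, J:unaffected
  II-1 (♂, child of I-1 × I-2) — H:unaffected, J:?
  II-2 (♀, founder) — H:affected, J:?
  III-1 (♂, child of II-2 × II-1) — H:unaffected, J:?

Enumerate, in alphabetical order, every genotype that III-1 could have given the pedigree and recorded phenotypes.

H/I-1 ? ·: HH|Hh|hh
H/I-2 un ·: HH|Hh
H/II-1 un I-1×I-2: HH|Hh
H/II-2 aff ·: hh
H/III-1 un II-2×II-1: Hh
⇒ H over [I-1,I-2,II-1,II-2,III-1]: 9 consistent
J/I-1 un ·: JJ|Jj
J/I-2 un ·: JJ|Jj
J/II-1 ? I-1×I-2: JJ|Jj|jj
J/II-2 ? ·: JJ|Jj|jj
J/III-1 ? II-2×II-1: JJ|Jj|jj
⇒ J over [I-1,I-2,II-1,II-2,III-1]: 41 consistent

III-1 ∈ {Hh JJ, Hh Jj, Hh jj}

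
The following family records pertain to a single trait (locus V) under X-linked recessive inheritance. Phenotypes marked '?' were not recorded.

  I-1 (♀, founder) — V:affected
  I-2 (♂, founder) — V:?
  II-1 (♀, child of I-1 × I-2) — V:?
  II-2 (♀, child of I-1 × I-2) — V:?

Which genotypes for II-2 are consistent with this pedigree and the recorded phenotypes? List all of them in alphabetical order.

II-2 ∈ {X^VX^v, X^vX^v}

V/I-1 aff ·: X^vX^v
V/I-2 ? ·: X^VY|X^vY
V/II-1 ? I-1×I-2: X^VX^v|X^vX^v
V/II-2 ? I-1×I-2: X^VX^v|X^vX^v
⇒ V over [I-1,I-2,II-1,II-2]: 2 consistent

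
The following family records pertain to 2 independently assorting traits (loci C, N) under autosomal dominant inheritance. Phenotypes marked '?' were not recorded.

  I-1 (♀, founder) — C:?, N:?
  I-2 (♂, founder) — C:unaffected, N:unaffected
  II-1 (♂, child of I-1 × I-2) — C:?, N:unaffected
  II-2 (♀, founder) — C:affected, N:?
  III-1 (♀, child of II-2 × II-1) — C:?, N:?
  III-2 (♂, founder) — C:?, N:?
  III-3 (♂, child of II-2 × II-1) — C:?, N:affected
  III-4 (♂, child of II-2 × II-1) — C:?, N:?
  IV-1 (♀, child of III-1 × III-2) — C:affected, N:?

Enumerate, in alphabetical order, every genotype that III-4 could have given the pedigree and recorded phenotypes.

III-4 ∈ {CC Nn, CC nn, Cc Nn, Cc nn, cc Nn, cc nn}

C/I-1 ? ·: cc|Cc|CC
C/I-2 un ·: cc
C/II-1 ? I-1×I-2: cc|Cc
C/II-2 aff ·: Cc|CC
C/III-1 ? II-2×II-1: cc|Cc|CC
C/III-2 ? ·: cc|Cc|CC
C/III-3 ? II-2×II-1: cc|Cc|CC
C/III-4 ? II-2×II-1: cc|Cc|CC
C/IV-1 aff III-1×III-2: Cc|CC
⇒ C over [I-1,I-2,II-1,II-2,III-1,III-2,III-3,III-4,IV-1]: 336 consistent
N/I-1 ? ·: nn|Nn
N/I-2 un ·: nn
N/II-1 un I-1×I-2: nn
N/II-2 ? ·: Nn|NN
N/III-1 ? II-2×II-1: nn|Nn
N/III-2 ? ·: nn|Nn|NN
N/III-3 aff II-2×II-1: Nn
N/III-4 ? II-2×II-1: nn|Nn
N/IV-1 ? III-1×III-2: nn|Nn|NN
⇒ N over [I-1,I-2,II-1,II-2,III-1,III-2,III-3,III-4,IV-1]: 58 consistent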